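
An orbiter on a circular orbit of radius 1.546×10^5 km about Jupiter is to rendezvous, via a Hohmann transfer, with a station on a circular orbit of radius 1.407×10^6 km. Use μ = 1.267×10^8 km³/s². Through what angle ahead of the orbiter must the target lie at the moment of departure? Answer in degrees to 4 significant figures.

Semi-major axis of the transfer orbit: a_t = (1.546×10^5 + 1.407×10^6)/2 = 7.808×10^5 km.
Transfer time t = π√(a_t³/μ) = 1.9256×10^5 s.
The target's mean motion on its circular orbit is ω₂ = √(μ/r₂³) = 6.7445×10^-6 rad/s.
Angle swept by the target during transfer: ω₂·t = 1.2987 rad = 74.41°.
Arrival is 180° from departure on the ellipse, so φ = 180° − 74.41° = 105.6°.

φ = 105.6°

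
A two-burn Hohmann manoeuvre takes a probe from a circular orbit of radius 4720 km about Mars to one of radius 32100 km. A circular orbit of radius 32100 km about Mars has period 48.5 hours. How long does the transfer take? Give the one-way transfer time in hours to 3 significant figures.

t = 10.5 hours

From Kepler's third law T² = 4π²r³/μ at r = 32100 km, T = 48.5 hours = 48.5 × 3600 s = 1.746×10^5 s: μ = 4π²r³/T² = 42833.8 km³/s².
Semi-major axis of the transfer orbit: a_t = (4720 + 32100)/2 = 18410 km.
Transfer time t = π√(a_t³/μ) = π√((18410)³ / 42833.8) = 37920 s.
Converting: 37920 s ÷ 3600 s/hour = 10.5 hours.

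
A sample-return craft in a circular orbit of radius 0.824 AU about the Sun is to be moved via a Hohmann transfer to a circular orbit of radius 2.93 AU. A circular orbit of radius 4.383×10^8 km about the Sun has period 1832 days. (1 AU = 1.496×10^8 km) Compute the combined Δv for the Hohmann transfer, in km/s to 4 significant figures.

Δv = 14.05 km/s

From Kepler's third law T² = 4π²r³/μ at r = 4.383×10^8 km, T = 1832 days = 1832 × 86400 s = 1.582848×10^8 s: μ = 4π²r³/T² = 1.32677×10^11 km³/s².
In km: r₁ = 0.824 × 1.496×10^8 = 1.232704×10^8 km; r₂ = 2.93 × 1.496×10^8 = 4.38328×10^8 km.
Transfer-ellipse semi-major axis a_t = (r₁ + r₂)/2 = (1.232704×10^8 + 4.38328×10^8)/2 = 2.807992×10^8 km.
Circular speed at r₁: v₁ = √(μ/r₁) = √(1.32677×10^11/1.232704×10^8) = 32.807 km/s.
On the transfer ellipse at r₁, v² = μ(2/r − 1/a) gives v_p = √[μ(2/r₁ − 1/a_t)] = 40.989 km/s.
First burn Δv₁ = |v_p − v₁| = 8.182 km/s.
At r₂, v₂ = √(μ/r₂) = 17.398 km/s.
Transfer-orbit speed at r₂: v_a = √[μ(2/r₂ − 1/a_t)] = 11.527 km/s.
Second burn Δv₂ = |v₂ − v_a| = 5.871 km/s.
Total Δv = Δv₁ + Δv₂ = 14.05 km/s.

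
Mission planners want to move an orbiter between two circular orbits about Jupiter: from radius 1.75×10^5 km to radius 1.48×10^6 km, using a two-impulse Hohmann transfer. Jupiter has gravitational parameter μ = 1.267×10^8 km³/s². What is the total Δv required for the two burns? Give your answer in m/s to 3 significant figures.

The Hohmann ellipse has a_t = (r₁ + r₂)/2 = 8.275×10^5 km.
At r₁ the circular-orbit speed is v₁ = √(μ/r₁) = 26.90725 km/s.
On the transfer ellipse at r₁, vis-viva equation gives v_p = √[μ(2/r₁ − 1/a_t)] = 35.98456 km/s.
First burn Δv₁ = |v_p − v₁| = 9.0773 km/s.
Circular speed at r₂: v₂ = √(μ/r₂) = 9.25246 km/s.
Transfer-orbit speed at r₂: v_a = √[μ(2/r₂ − 1/a_t)] = 4.25493 km/s.
Second burn Δv₂ = |v₂ − v_a| = 4.9975 km/s.
Δv = Δv₁ + Δv₂ = 9.0773 + 4.9975 = 14.07 km/s.

Δv = 14100 m/s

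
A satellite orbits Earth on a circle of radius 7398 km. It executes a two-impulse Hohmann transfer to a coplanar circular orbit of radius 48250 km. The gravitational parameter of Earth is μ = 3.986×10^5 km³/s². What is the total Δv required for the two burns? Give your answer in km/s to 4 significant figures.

Transfer-ellipse semi-major axis a_t = (r₁ + r₂)/2 = (7398 + 48250)/2 = 27824 km.
At r₁ the circular-orbit speed is v₁ = √(μ/r₁) = 7.340 km/s.
On the transfer ellipse at r₁, v² = μ(2/r − 1/a) gives v_p = √[μ(2/r₁ − 1/a_t)] = 9.666 km/s.
First burn Δv₁ = |v_p − v₁| = 2.326 km/s.
Circular speed at r₂: v₂ = √(μ/r₂) = 2.874 km/s.
Transfer-orbit speed at r₂: v_a = √[μ(2/r₂ − 1/a_t)] = 1.482 km/s.
Second burn Δv₂ = |v₂ − v_a| = 1.392 km/s.
Total Δv = Δv₁ + Δv₂ = 3.718 km/s.

Δv = 3.718 km/s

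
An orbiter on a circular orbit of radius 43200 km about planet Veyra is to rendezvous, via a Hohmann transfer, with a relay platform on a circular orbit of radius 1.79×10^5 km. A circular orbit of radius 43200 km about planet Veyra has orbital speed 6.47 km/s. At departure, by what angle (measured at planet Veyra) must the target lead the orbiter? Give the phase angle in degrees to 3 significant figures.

φ = 92.0°

From the circular-orbit relation v² = μ/r at r = 43200 km: μ = v²r = (6.47)² × 43200 = 1.80839×10^6 km³/s².
The Hohmann ellipse has a_t = (r₁ + r₂)/2 = 1.111×10^5 km.
Transfer time t = π√(a_t³/μ) = 86512 s.
The target's mean motion on its circular orbit is ω₂ = √(μ/r₂³) = 1.7757×10^-5 rad/s.
Angle swept by the target during transfer: ω₂·t = 1.5362 rad = 88.02°.
Arrival is 180° from departure on the ellipse, so φ = 180° − 88.02° = 92.0°.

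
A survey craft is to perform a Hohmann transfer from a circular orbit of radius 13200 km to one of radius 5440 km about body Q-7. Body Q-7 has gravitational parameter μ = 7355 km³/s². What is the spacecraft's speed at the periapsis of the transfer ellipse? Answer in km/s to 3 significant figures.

Semi-major axis of the transfer orbit: a_t = (13200 + 5440)/2 = 9320 km.
At periapsis, r = 5440 km.
Applying v² = μ(2/r − 1/a_t): v = 1.384 km/s.

v = 1.38 km/s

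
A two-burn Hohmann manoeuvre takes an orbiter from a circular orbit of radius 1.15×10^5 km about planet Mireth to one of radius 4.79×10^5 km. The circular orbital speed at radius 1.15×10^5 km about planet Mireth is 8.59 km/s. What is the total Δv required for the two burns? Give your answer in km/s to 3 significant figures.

Δv = 3.91 km/s

From the circular-orbit relation v² = μ/r at r = 1.15×10^5 km: μ = v²r = (8.59)² × 1.15×10^5 = 8.48563×10^6 km³/s².
The Hohmann ellipse has a_t = (r₁ + r₂)/2 = 2.970×10^5 km.
Circular speed at r₁: v₁ = √(μ/r₁) = √(8.48563×10^6/1.150×10^5) = 8.5900 km/s.
On the transfer ellipse at r₁, vis-viva gives v_p = √[μ(2/r₁ − 1/a_t)] = 10.909 km/s.
First burn Δv₁ = |v_p − v₁| = 2.319 km/s.
Circular speed at r₂: v₂ = √(μ/r₂) = 4.209 km/s.
Transfer-orbit speed at r₂: v_a = √[μ(2/r₂ − 1/a_t)] = 2.619 km/s.
Second burn Δv₂ = |v₂ − v_a| = 1.590 km/s.
Total Δv = Δv₁ + Δv₂ = 3.909 km/s.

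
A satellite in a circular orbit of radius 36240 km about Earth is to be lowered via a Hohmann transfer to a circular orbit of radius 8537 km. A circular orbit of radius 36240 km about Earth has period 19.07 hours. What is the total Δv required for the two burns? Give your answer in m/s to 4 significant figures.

From Kepler's third law T² = 4π²r³/μ at r = 36240 km, T = 19.07 hours = 19.07 × 3600 s = 68652 s: μ = 4π²r³/T² = 3.98674×10^5 km³/s².
The Hohmann ellipse has a_t = (r₁ + r₂)/2 = 22388.5 km.
Circular speed at r₁: v₁ = √(μ/r₁) = √(3.98674×10^5/36240) = 3.316766 km/s.
On the transfer ellipse at r₁, vis-viva equation gives v_a = √[μ(2/r₁ − 1/a_t)] = 2.048118 km/s.
First burn Δv₁ = |v_a − v₁| = 1.2686 km/s.
At r₂, v₂ = √(μ/r₂) = 6.8337 km/s.
Transfer-orbit speed at r₂: v_p = √[μ(2/r₂ − 1/a_t)] = 8.6944 km/s.
Second burn Δv₂ = |v₂ − v_p| = 1.8607 km/s.
Δv = Δv₁ + Δv₂ = 1.2686 + 1.8607 = 3.129 km/s.

Δv = 3129 m/s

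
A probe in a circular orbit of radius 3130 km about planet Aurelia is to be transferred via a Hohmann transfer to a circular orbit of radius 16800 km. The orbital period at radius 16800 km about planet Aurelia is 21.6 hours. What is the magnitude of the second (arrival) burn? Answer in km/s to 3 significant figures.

Δv₂ = 0.597 km/s

From Kepler's third law T² = 4π²r³/μ at r = 16800 km, T = 21.6 hours = 21.6 × 3600 s = 77760 s: μ = 4π²r³/T² = 30958.2 km³/s².
The Hohmann ellipse has a_t = (r₁ + r₂)/2 = 9965 km.
On the circular orbit at r = 16800 km, v_c = √(μ/r) = 1.3575 km/s.
Vis-viva on the transfer ellipse at r = 16800 km gives v_t = √[μ(2/r − 1/a_t)] = 0.76079 km/s.
Δv₂ = |v_t − v_c| = |0.76079 − 1.3575| = 0.5967 km/s.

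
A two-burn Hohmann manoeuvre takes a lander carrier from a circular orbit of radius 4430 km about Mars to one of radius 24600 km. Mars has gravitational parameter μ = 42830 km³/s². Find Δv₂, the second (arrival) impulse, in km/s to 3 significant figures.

Δv₂ = 0.591 km/s

The Hohmann ellipse has a_t = (r₁ + r₂)/2 = 14515 km.
Circular speed at r = 24600 km: v_c = √(μ/r) = 1.31949 km/s.
Vis-viva on the transfer ellipse at r = 24600 km gives v_t = √[μ(2/r − 1/a_t)] = 0.728954 km/s.
Δv₂ = |v_t − v_c| = |0.728954 − 1.31949| = 0.5905 km/s.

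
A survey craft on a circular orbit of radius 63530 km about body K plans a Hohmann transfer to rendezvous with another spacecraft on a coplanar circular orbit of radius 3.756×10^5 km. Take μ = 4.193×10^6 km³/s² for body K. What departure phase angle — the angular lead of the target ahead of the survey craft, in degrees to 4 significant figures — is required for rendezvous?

φ = 99.55°

Transfer-ellipse semi-major axis a_t = (r₁ + r₂)/2 = (63530 + 3.756×10^5)/2 = 2.19565×10^5 km.
Transfer time t = π√(a_t³/μ) = 1.57845×10^5 s.
The target's mean motion on its circular orbit is ω₂ = √(μ/r₂³) = 8.89558×10^-6 rad/s.
Angle swept by the target during transfer: ω₂·t = 1.4041 rad = 80.45°.
Arrival is 180° from departure on the ellipse, so φ = 180° − 80.45° = 99.55°.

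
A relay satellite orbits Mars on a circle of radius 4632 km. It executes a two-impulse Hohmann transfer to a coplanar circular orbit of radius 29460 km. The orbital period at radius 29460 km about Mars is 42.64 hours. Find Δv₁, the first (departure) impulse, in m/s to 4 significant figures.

Δv₁ = 956.8 m/s

From Kepler's third law T² = 4π²r³/μ at r = 29460 km, T = 42.64 hours = 42.64 × 3600 s = 1.53504×10^5 s: μ = 4π²r³/T² = 42837.0 km³/s².
The Hohmann ellipse has a_t = (r₁ + r₂)/2 = 17046 km.
On the circular orbit at r = 4632 km, v_c = √(μ/r) = 3.0411 km/s.
Vis-viva on the transfer ellipse at r = 4632 km gives v_t = √[μ(2/r − 1/a_t)] = 3.9979 km/s.
Δv₁ = |v_t − v_c| = |3.9979 − 3.0411| = 0.9568 km/s.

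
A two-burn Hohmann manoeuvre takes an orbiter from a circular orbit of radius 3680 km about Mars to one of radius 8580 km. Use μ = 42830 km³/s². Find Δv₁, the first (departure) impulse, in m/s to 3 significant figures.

Transfer-ellipse semi-major axis a_t = (r₁ + r₂)/2 = (3680 + 8580)/2 = 6130 km.
Circular speed at r = 3680 km: v_c = √(μ/r) = 3.4115 km/s.
Transfer-orbit speed at the same r (vis-viva, a = a_t): v_t = √[μ(2/r − 1/a_t)] = 4.0361 km/s.
Δv₁ = |v_t − v_c| = |4.0361 − 3.4115| = 0.6246 km/s.

Δv₁ = 625 m/s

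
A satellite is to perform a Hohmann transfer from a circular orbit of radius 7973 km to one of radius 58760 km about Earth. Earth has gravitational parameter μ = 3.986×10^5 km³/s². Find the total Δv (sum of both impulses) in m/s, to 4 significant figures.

Δv = 3644 m/s

The Hohmann ellipse has a_t = (r₁ + r₂)/2 = 33366.5 km.
At r₁ the circular-orbit speed is v₁ = √(μ/r₁) = 7.0706 km/s.
On the transfer ellipse at r₁, vis-viva equation gives v_p = √[μ(2/r₁ − 1/a_t)] = 9.3830 km/s.
First burn Δv₁ = |v_p − v₁| = 2.3124 km/s.
At r₂, v₂ = √(μ/r₂) = 2.60452 km/s.
Transfer-orbit speed at r₂: v_a = √[μ(2/r₂ − 1/a_t)] = 1.27316 km/s.
Second burn Δv₂ = |v₂ − v_a| = 1.3314 km/s.
Total Δv = Δv₁ + Δv₂ = 3.644 km/s.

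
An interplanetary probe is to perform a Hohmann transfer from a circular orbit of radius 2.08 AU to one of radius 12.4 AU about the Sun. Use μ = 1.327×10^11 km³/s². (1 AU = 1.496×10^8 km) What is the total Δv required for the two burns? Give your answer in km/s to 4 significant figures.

In km: r₁ = 2.08 × 1.496×10^8 = 3.11168×10^8 km; r₂ = 12.4 × 1.496×10^8 = 1.85504×10^9 km.
Semi-major axis of the transfer orbit: a_t = (3.11168×10^8 + 1.85504×10^9)/2 = 1.083104×10^9 km.
At r₁ the circular-orbit speed is v₁ = √(μ/r₁) = 20.651 km/s.
Transfer-orbit speed at r₁ (vis-viva): v_p = √[μ(2/r₁ − 1/a_t)] = 27.026 km/s.
First burn Δv₁ = |v_p − v₁| = 6.375 km/s.
At r₂, v₂ = √(μ/r₂) = 8.4578 km/s.
Transfer-orbit speed at r₂: v_a = √[μ(2/r₂ − 1/a_t)] = 4.5334 km/s.
Second burn Δv₂ = |v₂ − v_a| = 3.924 km/s.
Total Δv = Δv₁ + Δv₂ = 10.30 km/s.

Δv = 10.30 km/s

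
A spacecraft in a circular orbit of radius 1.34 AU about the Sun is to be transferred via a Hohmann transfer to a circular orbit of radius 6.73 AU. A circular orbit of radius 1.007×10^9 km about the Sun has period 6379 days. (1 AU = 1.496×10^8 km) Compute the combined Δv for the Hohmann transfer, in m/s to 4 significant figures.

From Kepler's third law T² = 4π²r³/μ at r = 1.007×10^9 km, T = 6379 days = 6379 × 86400 s = 5.511456×10^8 s: μ = 4π²r³/T² = 1.32714×10^11 km³/s².
In km: r₁ = 1.34 × 1.496×10^8 = 2.00464×10^8 km; r₂ = 6.73 × 1.496×10^8 = 1.006808×10^9 km.
Transfer-ellipse semi-major axis a_t = (r₁ + r₂)/2 = (2.00464×10^8 + 1.006808×10^9)/2 = 6.03636×10^8 km.
Circular speed at r₁: v₁ = √(μ/r₁) = √(1.32714×10^11/2.00464×10^8) = 25.7300 km/s.
On the transfer ellipse at r₁, v² = μ(2/r − 1/a) gives v_p = √[μ(2/r₁ − 1/a_t)] = 33.2296 km/s.
First burn Δv₁ = |v_p − v₁| = 7.4996 km/s.
Circular speed at r₂: v₂ = √(μ/r₂) = 11.4811 km/s.
Transfer-orbit speed at r₂: v_a = √[μ(2/r₂ − 1/a_t)] = 6.61630 km/s.
Second burn Δv₂ = |v₂ − v_a| = 4.8648 km/s.
Total Δv = Δv₁ + Δv₂ = 12.36 km/s.

Δv = 12360 m/s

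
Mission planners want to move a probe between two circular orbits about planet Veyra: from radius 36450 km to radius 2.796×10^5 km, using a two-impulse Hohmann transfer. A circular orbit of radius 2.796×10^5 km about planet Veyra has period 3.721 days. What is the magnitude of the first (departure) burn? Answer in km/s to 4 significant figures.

Δv₁ = 4.997 km/s

From Kepler's third law T² = 4π²r³/μ at r = 2.796×10^5 km, T = 3.721 days = 3.721 × 86400 s = 3.214944×10^5 s: μ = 4π²r³/T² = 8.34881×10^6 km³/s².
Semi-major axis of the transfer orbit: a_t = (36450 + 2.796×10^5)/2 = 1.58025×10^5 km.
Circular speed at r = 36450 km: v_c = √(μ/r) = 15.134 km/s.
Transfer-orbit speed at the same r (vis-viva, a = a_t): v_t = √[μ(2/r − 1/a_t)] = 20.131 km/s.
Δv₁ = |v_t − v_c| = |20.131 − 15.134| = 4.997 km/s.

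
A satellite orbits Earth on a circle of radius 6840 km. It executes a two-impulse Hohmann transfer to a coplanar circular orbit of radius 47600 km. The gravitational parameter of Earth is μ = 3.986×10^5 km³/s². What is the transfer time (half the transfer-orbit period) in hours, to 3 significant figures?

t = 6.21 hours

Transfer-ellipse semi-major axis a_t = (r₁ + r₂)/2 = (6840 + 47600)/2 = 27220 km.
Transfer time t = π√(a_t³/μ) = π√((27220)³ / 3.986×10^5) = 22350 s.
Converting: 22350 s ÷ 3600 s/hour = 6.21 hours.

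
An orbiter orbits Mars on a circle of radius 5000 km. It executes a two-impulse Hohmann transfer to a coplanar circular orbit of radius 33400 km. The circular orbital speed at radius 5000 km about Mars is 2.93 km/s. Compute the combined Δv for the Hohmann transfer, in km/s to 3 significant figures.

Δv = 1.49 km/s

From the circular-orbit relation v² = μ/r at r = 5000 km: μ = v²r = (2.93)² × 5000 = 42924.5 km³/s².
The Hohmann ellipse has a_t = (r₁ + r₂)/2 = 19200 km.
Circular speed at r₁: v₁ = √(μ/r₁) = √(42924.5/5000) = 2.9300 km/s.
Transfer-orbit speed at r₁ (vis-viva): v_p = √[μ(2/r₁ − 1/a_t)] = 3.8645 km/s.
First burn Δv₁ = |v_p − v₁| = 0.9345 km/s.
Circular speed at r₂: v₂ = √(μ/r₂) = 1.13365 km/s.
Transfer-orbit speed at r₂: v_a = √[μ(2/r₂ − 1/a_t)] = 0.578514 km/s.
Second burn Δv₂ = |v₂ − v_a| = 0.5551 km/s.
Δv = Δv₁ + Δv₂ = 0.9345 + 0.5551 = 1.490 km/s.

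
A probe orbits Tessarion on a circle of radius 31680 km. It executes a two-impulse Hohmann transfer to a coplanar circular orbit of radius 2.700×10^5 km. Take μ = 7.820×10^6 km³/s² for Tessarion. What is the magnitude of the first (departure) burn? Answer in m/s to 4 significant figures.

Δv₁ = 5309 m/s

Semi-major axis of the transfer orbit: a_t = (31680 + 2.700×10^5)/2 = 1.5084×10^5 km.
On the circular orbit at r = 31680 km, v_c = √(μ/r) = 15.711 km/s.
Transfer-orbit speed at the same r (vis-viva, a = a_t): v_t = √[μ(2/r − 1/a_t)] = 21.020 km/s.
Δv₁ = |v_t − v_c| = |21.020 − 15.711| = 5.309 km/s.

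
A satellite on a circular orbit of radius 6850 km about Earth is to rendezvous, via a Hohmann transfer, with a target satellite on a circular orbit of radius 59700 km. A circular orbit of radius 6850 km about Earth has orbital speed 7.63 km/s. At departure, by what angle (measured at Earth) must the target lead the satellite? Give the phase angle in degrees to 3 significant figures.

From the circular-orbit relation v² = μ/r at r = 6850 km: μ = v²r = (7.63)² × 6850 = 3.98786×10^5 km³/s².
Transfer-ellipse semi-major axis a_t = (r₁ + r₂)/2 = (6850 + 59700)/2 = 33275 km.
The half-period of the transfer ellipse is t = π√(a_t³/μ) = 30197 s.
The target's mean motion on its circular orbit is ω₂ = √(μ/r₂³) = 4.3292×10^-5 rad/s.
Angle swept by the target during transfer: ω₂·t = 1.3073 rad = 74.90°.
Arrival is 180° from departure on the ellipse, so φ = 180° − 74.90° = 105°.

φ = 105°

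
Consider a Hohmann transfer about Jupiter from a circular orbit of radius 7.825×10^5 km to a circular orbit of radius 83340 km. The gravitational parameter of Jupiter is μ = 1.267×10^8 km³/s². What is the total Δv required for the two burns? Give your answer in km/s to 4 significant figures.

Δv = 20.57 km/s

Semi-major axis of the transfer orbit: a_t = (7.825×10^5 + 83340)/2 = 4.3292×10^5 km.
Circular speed at r₁: v₁ = √(μ/r₁) = √(1.267×10^8/7.825×10^5) = 12.725 km/s.
On the transfer ellipse at r₁, vis-viva gives v_a = √[μ(2/r₁ − 1/a_t)] = 5.5830 km/s.
First burn Δv₁ = |v_a − v₁| = 7.142 km/s.
At r₂, v₂ = √(μ/r₂) = 38.99 km/s.
Transfer-orbit speed at r₂: v_p = √[μ(2/r₂ − 1/a_t)] = 52.42 km/s.
Second burn Δv₂ = |v₂ − v_p| = 13.43 km/s.
Total Δv = Δv₁ + Δv₂ = 20.57 km/s.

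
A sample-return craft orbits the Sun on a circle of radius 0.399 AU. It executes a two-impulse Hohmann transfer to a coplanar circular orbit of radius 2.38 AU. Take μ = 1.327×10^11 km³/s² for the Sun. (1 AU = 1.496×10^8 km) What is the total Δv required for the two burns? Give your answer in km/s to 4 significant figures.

In km: r₁ = 0.399 × 1.496×10^8 = 5.96904×10^7 km; r₂ = 2.38 × 1.496×10^8 = 3.56048×10^8 km.
The Hohmann ellipse has a_t = (r₁ + r₂)/2 = 2.078692×10^8 km.
At r₁ the circular-orbit speed is v₁ = √(μ/r₁) = 47.15 km/s.
On the transfer ellipse at r₁, v² = μ(2/r − 1/a) gives v_p = √[μ(2/r₁ − 1/a_t)] = 61.71 km/s.
First burn Δv₁ = |v_p − v₁| = 14.56 km/s.
Circular speed at r₂: v₂ = √(μ/r₂) = 19.31 km/s.
Transfer-orbit speed at r₂: v_a = √[μ(2/r₂ − 1/a_t)] = 10.35 km/s.
Second burn Δv₂ = |v₂ − v_a| = 8.960 km/s.
Δv = Δv₁ + Δv₂ = 14.56 + 8.960 = 23.52 km/s.

Δv = 23.52 km/s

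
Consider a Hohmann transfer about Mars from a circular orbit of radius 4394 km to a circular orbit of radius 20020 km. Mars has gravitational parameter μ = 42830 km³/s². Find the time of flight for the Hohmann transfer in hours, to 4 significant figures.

t = 5.687 hours

Semi-major axis of the transfer orbit: a_t = (4394 + 20020)/2 = 12207 km.
Transfer time t = π√(a_t³/μ) = π√((12207)³ / 42830) = 20473 s.
Converting: 20473 s ÷ 3600 s/hour = 5.687 hours.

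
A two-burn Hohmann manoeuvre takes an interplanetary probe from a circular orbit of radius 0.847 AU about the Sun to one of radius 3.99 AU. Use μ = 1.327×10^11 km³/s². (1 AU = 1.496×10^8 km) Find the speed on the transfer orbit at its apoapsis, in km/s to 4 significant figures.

In km: r₁ = 0.847 × 1.496×10^8 = 1.267112×10^8 km; r₂ = 3.99 × 1.496×10^8 = 5.96904×10^8 km.
Transfer-ellipse semi-major axis a_t = (r₁ + r₂)/2 = (1.267112×10^8 + 5.96904×10^8)/2 = 3.618076×10^8 km.
At apoapsis, r = 5.96904×10^8 km.
Vis-viva: v = √[μ(2/r − 1/a_t)] = √[1.327×10^11 × (2/5.96904×10^8 − 1/3.618076×10^8)] = 8.824 km/s.

v = 8.824 km/s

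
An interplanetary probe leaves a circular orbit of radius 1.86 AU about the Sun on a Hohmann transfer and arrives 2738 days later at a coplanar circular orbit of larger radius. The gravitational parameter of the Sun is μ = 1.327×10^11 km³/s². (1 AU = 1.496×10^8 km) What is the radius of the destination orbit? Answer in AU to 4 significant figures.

r₂ = 10.30 AU

In km: r₁ = 1.86 × 1.496×10^8 = 2.78256×10^8 km.
Transfer time t = 2738 days = 2.365632×10^8 s, and t = π√(a_t³/μ).
So a_t = (μ t²/π²)^(1/3) = (1.327×10^11 × (2.365632×10^8)² / π²)^(1/3) = 9.0954×10^8 km.
Since a_t = (r₁ + r₂)/2, r₂ = 2a_t − r₁ = 2×9.0954×10^8 − 2.78256×10^8 = 1.540824×10^9 km.
In AU: r₂ = 1.540824×10^9 / 1.496×10^8 = 10.30 AU.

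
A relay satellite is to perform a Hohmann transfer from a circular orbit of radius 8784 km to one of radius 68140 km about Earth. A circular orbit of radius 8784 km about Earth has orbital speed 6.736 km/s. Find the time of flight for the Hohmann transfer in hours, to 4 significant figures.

t = 10.43 hours

From the circular-orbit relation v² = μ/r at r = 8784 km: μ = v²r = (6.736)² × 8784 = 3.98563×10^5 km³/s².
Semi-major axis of the transfer orbit: a_t = (8784 + 68140)/2 = 38462 km.
By Kepler's third law the transfer-orbit period is T = 2π√(a_t³/μ), so t = T/2 = 37540 s.
Converting: 37540 s ÷ 3600 s/hour = 10.43 hours.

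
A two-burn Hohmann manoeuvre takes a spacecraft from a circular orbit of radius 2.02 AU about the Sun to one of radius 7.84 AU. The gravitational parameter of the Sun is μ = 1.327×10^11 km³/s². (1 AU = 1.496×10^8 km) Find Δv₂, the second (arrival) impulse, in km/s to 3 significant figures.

In km: r₁ = 2.02 × 1.496×10^8 = 3.02192×10^8 km; r₂ = 7.84 × 1.496×10^8 = 1.172864×10^9 km.
The Hohmann ellipse has a_t = (r₁ + r₂)/2 = 7.37528×10^8 km.
Circular speed at r = 1.172864×10^9 km: v_c = √(μ/r) = 10.637 km/s.
Vis-viva on the transfer ellipse at r = 1.172864×10^9 km gives v_t = √[μ(2/r − 1/a_t)] = 6.8087 km/s.
Δv₂ = |v_t − v_c| = |6.8087 − 10.637| = 3.828 km/s.

Δv₂ = 3.83 km/s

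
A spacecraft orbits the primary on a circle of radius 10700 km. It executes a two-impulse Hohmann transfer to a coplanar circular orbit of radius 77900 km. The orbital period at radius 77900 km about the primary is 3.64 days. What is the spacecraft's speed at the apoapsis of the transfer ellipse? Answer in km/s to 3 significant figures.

From Kepler's third law T² = 4π²r³/μ at r = 77900 km, T = 3.64 days = 3.64 × 86400 s = 3.14496×10^5 s: μ = 4π²r³/T² = 1.88687×10^5 km³/s².
Transfer-ellipse semi-major axis a_t = (r₁ + r₂)/2 = (10700 + 77900)/2 = 44300 km.
At apoapsis, r = 77900 km.
From the vis-viva equation, v = √[μ(2/r − 1/a_t)] = 0.7649 km/s.

v = 0.765 km/s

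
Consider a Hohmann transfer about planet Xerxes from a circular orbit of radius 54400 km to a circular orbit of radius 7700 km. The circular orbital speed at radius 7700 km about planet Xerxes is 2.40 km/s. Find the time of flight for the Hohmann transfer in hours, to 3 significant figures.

t = 22.7 hours

From the circular-orbit relation v² = μ/r at r = 7700 km: μ = v²r = (2.40)² × 7700 = 44352.0 km³/s².
The Hohmann ellipse has a_t = (r₁ + r₂)/2 = 31050 km.
Half the transfer-orbit period gives t = π√(a_t³/μ) = 81620 s.
Converting: 81620 s ÷ 3600 s/hour = 22.7 hours.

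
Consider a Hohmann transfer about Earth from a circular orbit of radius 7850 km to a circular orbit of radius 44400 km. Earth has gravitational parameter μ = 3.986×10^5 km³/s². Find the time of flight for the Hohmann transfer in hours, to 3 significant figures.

The Hohmann ellipse has a_t = (r₁ + r₂)/2 = 26125 km.
Half the transfer-orbit period gives t = π√(a_t³/μ) = 21010 s.
Converting: 21010 s ÷ 3600 s/hour = 5.84 hours.

t = 5.84 hours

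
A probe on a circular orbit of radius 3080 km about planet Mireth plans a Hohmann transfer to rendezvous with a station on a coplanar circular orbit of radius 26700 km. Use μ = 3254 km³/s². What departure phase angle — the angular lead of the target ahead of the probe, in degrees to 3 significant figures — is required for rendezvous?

Transfer-ellipse semi-major axis a_t = (r₁ + r₂)/2 = (3080 + 26700)/2 = 14890 km.
Transfer time t = π√(a_t³/μ) = 1.00065×10^5 s.
The target's mean motion on its circular orbit is ω₂ = √(μ/r₂³) = 1.30750×10^-5 rad/s.
Angle swept by the target during transfer: ω₂·t = 1.30835 rad = 74.96°.
Arrival is 180° from departure on the ellipse, so φ = 180° − 74.96° = 105°.

φ = 105°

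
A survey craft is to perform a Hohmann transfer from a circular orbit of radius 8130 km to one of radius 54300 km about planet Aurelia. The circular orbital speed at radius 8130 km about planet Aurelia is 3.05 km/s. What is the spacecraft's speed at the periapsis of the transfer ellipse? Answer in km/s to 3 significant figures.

From the circular-orbit relation v² = μ/r at r = 8130 km: μ = v²r = (3.05)² × 8130 = 75629.3 km³/s².
Semi-major axis of the transfer orbit: a_t = (8130 + 54300)/2 = 31215 km.
At periapsis, r = 8130 km.
From the vis-viva equation, v = √[μ(2/r − 1/a_t)] = 4.023 km/s.

v = 4.02 km/s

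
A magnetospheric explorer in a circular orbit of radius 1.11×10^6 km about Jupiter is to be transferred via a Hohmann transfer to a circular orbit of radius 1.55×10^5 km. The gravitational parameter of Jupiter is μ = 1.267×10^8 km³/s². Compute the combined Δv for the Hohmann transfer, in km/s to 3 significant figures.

Transfer-ellipse semi-major axis a_t = (r₁ + r₂)/2 = (1.110×10^6 + 1.550×10^5)/2 = 6.325×10^5 km.
Circular speed at r₁: v₁ = √(μ/r₁) = √(1.267×10^8/1.110×10^6) = 10.684 km/s.
On the transfer ellipse at r₁, v² = μ(2/r − 1/a) gives v_a = √[μ(2/r₁ − 1/a_t)] = 5.2889 km/s.
First burn Δv₁ = |v_a − v₁| = 5.395 km/s.
At r₂, v₂ = √(μ/r₂) = 28.5905 km/s.
Transfer-orbit speed at r₂: v_p = √[μ(2/r₂ − 1/a_t)] = 37.8751 km/s.
Second burn Δv₂ = |v₂ − v_p| = 9.285 km/s.
Δv = Δv₁ + Δv₂ = 5.395 + 9.285 = 14.68 km/s.

Δv = 14.7 km/s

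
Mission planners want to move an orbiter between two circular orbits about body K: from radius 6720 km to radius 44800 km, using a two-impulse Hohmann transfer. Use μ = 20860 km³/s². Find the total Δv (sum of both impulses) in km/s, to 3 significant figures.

Δv = 0.895 km/s

The Hohmann ellipse has a_t = (r₁ + r₂)/2 = 25760 km.
Circular speed at r₁: v₁ = √(μ/r₁) = √(20860/6720) = 1.761865 km/s.
On the transfer ellipse at r₁, v² = μ(2/r − 1/a) gives v_p = √[μ(2/r₁ − 1/a_t)] = 2.323478 km/s.
First burn Δv₁ = |v_p − v₁| = 0.56161 km/s.
At r₂, v₂ = √(μ/r₂) = 0.68237 km/s.
Transfer-orbit speed at r₂: v_a = √[μ(2/r₂ − 1/a_t)] = 0.34852 km/s.
Second burn Δv₂ = |v₂ − v_a| = 0.33385 km/s.
Δv = Δv₁ + Δv₂ = 0.56161 + 0.33385 = 0.8955 km/s.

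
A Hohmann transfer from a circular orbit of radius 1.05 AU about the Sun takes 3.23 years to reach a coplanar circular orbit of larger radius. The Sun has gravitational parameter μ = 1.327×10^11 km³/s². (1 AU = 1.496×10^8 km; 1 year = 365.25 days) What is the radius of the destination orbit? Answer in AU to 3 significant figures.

r₂ = 5.89 AU

In km: r₁ = 1.05 × 1.496×10^8 = 1.5708×10^8 km.
Transfer time t = 3.23 years × 365.25 × 86400 s = 1.01931048×10^8 s, and t = π√(a_t³/μ).
So a_t = (μ t²/π²)^(1/3) = (1.327×10^11 × (1.01931048×10^8)² / π²)^(1/3) = 5.1887×10^8 km.
Since a_t = (r₁ + r₂)/2, r₂ = 2a_t − r₁ = 2×5.1887×10^8 − 1.5708×10^8 = 8.8066×10^8 km.
In AU: r₂ = 8.8066×10^8 / 1.496×10^8 = 5.89 AU.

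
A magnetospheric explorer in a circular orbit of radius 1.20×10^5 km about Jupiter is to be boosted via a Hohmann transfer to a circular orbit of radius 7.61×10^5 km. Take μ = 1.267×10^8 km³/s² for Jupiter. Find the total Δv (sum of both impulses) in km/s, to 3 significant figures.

Δv = 16.4 km/s

The Hohmann ellipse has a_t = (r₁ + r₂)/2 = 4.405×10^5 km.
At r₁ the circular-orbit speed is v₁ = √(μ/r₁) = 32.494 km/s.
On the transfer ellipse at r₁, vis-viva gives v_p = √[μ(2/r₁ − 1/a_t)] = 42.709 km/s.
First burn Δv₁ = |v_p − v₁| = 10.215 km/s.
Circular speed at r₂: v₂ = √(μ/r₂) = 12.90316 km/s.
Transfer-orbit speed at r₂: v_a = √[μ(2/r₂ − 1/a_t)] = 6.734629 km/s.
Second burn Δv₂ = |v₂ − v_a| = 6.1685 km/s.
Total Δv = Δv₁ + Δv₂ = 16.38 km/s.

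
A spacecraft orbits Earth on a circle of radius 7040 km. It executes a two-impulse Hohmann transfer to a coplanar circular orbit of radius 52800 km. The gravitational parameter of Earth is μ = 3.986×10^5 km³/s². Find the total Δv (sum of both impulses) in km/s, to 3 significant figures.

Δv = 3.89 km/s

Semi-major axis of the transfer orbit: a_t = (7040 + 52800)/2 = 29920 km.
At r₁ the circular-orbit speed is v₁ = √(μ/r₁) = 7.525 km/s.
On the transfer ellipse at r₁, v² = μ(2/r − 1/a) gives v_p = √[μ(2/r₁ − 1/a_t)] = 9.996 km/s.
First burn Δv₁ = |v_p − v₁| = 2.471 km/s.
At r₂, v₂ = √(μ/r₂) = 2.748 km/s.
Transfer-orbit speed at r₂: v_a = √[μ(2/r₂ − 1/a_t)] = 1.333 km/s.
Second burn Δv₂ = |v₂ − v_a| = 1.415 km/s.
Total Δv = Δv₁ + Δv₂ = 3.886 km/s.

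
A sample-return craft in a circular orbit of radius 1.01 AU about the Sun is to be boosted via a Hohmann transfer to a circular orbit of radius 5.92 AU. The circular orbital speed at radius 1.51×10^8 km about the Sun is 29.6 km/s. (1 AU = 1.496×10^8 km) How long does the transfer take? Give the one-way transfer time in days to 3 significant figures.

t = 1180 days

From the circular-orbit relation v² = μ/r at r = 1.51×10^8 km: μ = v²r = (29.6)² × 1.51×10^8 = 1.32300×10^11 km³/s².
In km: r₁ = 1.01 × 1.496×10^8 = 1.51096×10^8 km; r₂ = 5.92 × 1.496×10^8 = 8.85632×10^8 km.
Semi-major axis of the transfer orbit: a_t = (1.51096×10^8 + 8.85632×10^8)/2 = 5.18364×10^8 km.
By Kepler's third law the transfer-orbit period is T = 2π√(a_t³/μ), so t = T/2 = 1.019×10^8 s.
Converting: 1.019×10^8 s ÷ 86400 s/day = 1180 days.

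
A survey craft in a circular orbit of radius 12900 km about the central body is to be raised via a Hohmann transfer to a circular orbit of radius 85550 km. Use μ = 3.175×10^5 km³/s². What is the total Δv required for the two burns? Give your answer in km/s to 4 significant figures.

The Hohmann ellipse has a_t = (r₁ + r₂)/2 = 49225 km.
At r₁ the circular-orbit speed is v₁ = √(μ/r₁) = 4.961 km/s.
Transfer-orbit speed at r₁ (vis-viva equation): v_p = √[μ(2/r₁ − 1/a_t)] = 6.540 km/s.
First burn Δv₁ = |v_p − v₁| = 1.579 km/s.
Circular speed at r₂: v₂ = √(μ/r₂) = 1.9265 km/s.
Transfer-orbit speed at r₂: v_a = √[μ(2/r₂ − 1/a_t)] = 0.98620 km/s.
Second burn Δv₂ = |v₂ − v_a| = 0.9403 km/s.
Δv = Δv₁ + Δv₂ = 1.579 + 0.9403 = 2.519 km/s.

Δv = 2.519 km/s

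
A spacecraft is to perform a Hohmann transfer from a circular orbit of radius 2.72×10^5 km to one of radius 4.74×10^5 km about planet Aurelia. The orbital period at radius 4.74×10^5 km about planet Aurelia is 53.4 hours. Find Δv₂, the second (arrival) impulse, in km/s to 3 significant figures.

Δv₂ = 2.26 km/s

From Kepler's third law T² = 4π²r³/μ at r = 4.74×10^5 km, T = 53.4 hours = 53.4 × 3600 s = 1.9224×10^5 s: μ = 4π²r³/T² = 1.13765×10^8 km³/s².
The Hohmann ellipse has a_t = (r₁ + r₂)/2 = 3.730×10^5 km.
Circular speed at r = 4.740×10^5 km: v_c = √(μ/r) = 15.4922 km/s.
Vis-viva on the transfer ellipse at r = 4.740×10^5 km gives v_t = √[μ(2/r − 1/a_t)] = 13.2295 km/s.
Δv₂ = |v_t − v_c| = |13.2295 − 15.4922| = 2.263 km/s.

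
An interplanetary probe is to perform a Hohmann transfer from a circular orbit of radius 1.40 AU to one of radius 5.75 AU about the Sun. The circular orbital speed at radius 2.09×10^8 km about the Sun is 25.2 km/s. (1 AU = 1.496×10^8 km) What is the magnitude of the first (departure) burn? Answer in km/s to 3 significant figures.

From the circular-orbit relation v² = μ/r at r = 2.09×10^8 km: μ = v²r = (25.2)² × 2.09×10^8 = 1.32723×10^11 km³/s².
In km: r₁ = 1.40 × 1.496×10^8 = 2.0944×10^8 km; r₂ = 5.75 × 1.496×10^8 = 8.602×10^8 km.
Semi-major axis of the transfer orbit: a_t = (2.0944×10^8 + 8.602×10^8)/2 = 5.3482×10^8 km.
Circular speed at r = 2.0944×10^8 km: v_c = √(μ/r) = 25.174 km/s.
Vis-viva on the transfer ellipse at r = 2.0944×10^8 km gives v_t = √[μ(2/r − 1/a_t)] = 31.926 km/s.
Δv₁ = |v_t − v_c| = |31.926 − 25.174| = 6.752 km/s.

Δv₁ = 6.75 km/s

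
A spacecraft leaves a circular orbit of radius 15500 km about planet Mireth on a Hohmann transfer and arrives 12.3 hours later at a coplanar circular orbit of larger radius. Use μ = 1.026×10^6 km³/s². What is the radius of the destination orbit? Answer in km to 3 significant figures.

Transfer time t = 12.3 hours = 44280 s, and t = π√(a_t³/μ).
So a_t = (μ t²/π²)^(1/3) = (1.026×10^6 × (44280)² / π²)^(1/3) = 58851 km.
Since a_t = (r₁ + r₂)/2, r₂ = 2a_t − r₁ = 2×58851 − 15500 = 1.02202×10^5 km.

r₂ = 1.02×10^5 km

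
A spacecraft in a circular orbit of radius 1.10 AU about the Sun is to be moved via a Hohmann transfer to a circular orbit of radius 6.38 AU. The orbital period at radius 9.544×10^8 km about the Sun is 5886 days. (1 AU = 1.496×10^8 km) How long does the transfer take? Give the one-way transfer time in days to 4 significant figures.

From Kepler's third law T² = 4π²r³/μ at r = 9.544×10^8 km, T = 5886 days = 5886 × 86400 s = 5.085504×10^8 s: μ = 4π²r³/T² = 1.32704×10^11 km³/s².
In km: r₁ = 1.10 × 1.496×10^8 = 1.6456×10^8 km; r₂ = 6.38 × 1.496×10^8 = 9.54448×10^8 km.
Semi-major axis of the transfer orbit: a_t = (1.6456×10^8 + 9.54448×10^8)/2 = 5.59504×10^8 km.
By Kepler's third law the transfer-orbit period is T = 2π√(a_t³/μ), so t = T/2 = 1.141×10^8 s.
Converting: 1.141×10^8 s ÷ 86400 s/day = 1321 days.

t = 1321 days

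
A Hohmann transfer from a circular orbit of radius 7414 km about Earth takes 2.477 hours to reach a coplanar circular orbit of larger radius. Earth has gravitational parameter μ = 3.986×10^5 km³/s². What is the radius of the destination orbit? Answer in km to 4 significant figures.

Transfer time t = 2.477 hours = 8917.2 s, and t = π√(a_t³/μ).
So a_t = (μ t²/π²)^(1/3) = (3.986×10^5 × (8917.2)² / π²)^(1/3) = 14754 km.
Since a_t = (r₁ + r₂)/2, r₂ = 2a_t − r₁ = 2×14754 − 7414 = 22094 km.

r₂ = 22090 km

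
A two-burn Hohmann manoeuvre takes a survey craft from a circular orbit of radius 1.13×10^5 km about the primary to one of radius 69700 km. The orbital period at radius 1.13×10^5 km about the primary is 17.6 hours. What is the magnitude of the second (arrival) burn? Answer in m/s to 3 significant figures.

Δv₂ = 1600 m/s

From Kepler's third law T² = 4π²r³/μ at r = 1.13×10^5 km, T = 17.6 hours = 17.6 × 3600 s = 63360 s: μ = 4π²r³/T² = 1.41894×10^7 km³/s².
The Hohmann ellipse has a_t = (r₁ + r₂)/2 = 91350 km.
On the circular orbit at r = 69700 km, v_c = √(μ/r) = 14.268 km/s.
Transfer-orbit speed at the same r (vis-viva, a = a_t): v_t = √[μ(2/r − 1/a_t)] = 15.869 km/s.
Δv₂ = |v_t − v_c| = |15.869 − 14.268| = 1.601 km/s.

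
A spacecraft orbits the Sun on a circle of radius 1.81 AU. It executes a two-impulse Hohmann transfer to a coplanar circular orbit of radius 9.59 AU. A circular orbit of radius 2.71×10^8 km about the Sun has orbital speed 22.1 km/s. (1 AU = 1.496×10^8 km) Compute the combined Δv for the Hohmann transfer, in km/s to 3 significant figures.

From the circular-orbit relation v² = μ/r at r = 2.71×10^8 km: μ = v²r = (22.1)² × 2.71×10^8 = 1.32359×10^11 km³/s².
In km: r₁ = 1.81 × 1.496×10^8 = 2.70776×10^8 km; r₂ = 9.59 × 1.496×10^8 = 1.434664×10^9 km.
Transfer-ellipse semi-major axis a_t = (r₁ + r₂)/2 = (2.70776×10^8 + 1.434664×10^9)/2 = 8.5272×10^8 km.
Circular speed at r₁: v₁ = √(μ/r₁) = √(1.32359×10^11/2.70776×10^8) = 22.109 km/s.
Transfer-orbit speed at r₁ (vis-viva): v_p = √[μ(2/r₁ − 1/a_t)] = 28.678 km/s.
First burn Δv₁ = |v_p − v₁| = 6.569 km/s.
Circular speed at r₂: v₂ = √(μ/r₂) = 9.60510 km/s.
Transfer-orbit speed at r₂: v_a = √[μ(2/r₂ − 1/a_t)] = 5.41257 km/s.
Second burn Δv₂ = |v₂ − v_a| = 4.193 km/s.
Total Δv = Δv₁ + Δv₂ = 10.76 km/s.

Δv = 10.8 km/s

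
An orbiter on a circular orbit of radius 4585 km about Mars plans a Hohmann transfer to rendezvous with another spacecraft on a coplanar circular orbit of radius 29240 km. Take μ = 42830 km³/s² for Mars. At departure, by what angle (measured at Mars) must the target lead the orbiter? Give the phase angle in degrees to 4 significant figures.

The Hohmann ellipse has a_t = (r₁ + r₂)/2 = 16912.5 km.
The half-period of the transfer ellipse is t = π√(a_t³/μ) = 33390 s.
Target angular speed ω₂ = √(μ/r₂³) = 4.139×10^-5 rad/s.
Angle swept by the target during transfer: ω₂·t = 1.382 rad = 79.18°.
Arrival is 180° from departure on the ellipse, so φ = 180° − 79.18° = 100.8°.

φ = 100.8°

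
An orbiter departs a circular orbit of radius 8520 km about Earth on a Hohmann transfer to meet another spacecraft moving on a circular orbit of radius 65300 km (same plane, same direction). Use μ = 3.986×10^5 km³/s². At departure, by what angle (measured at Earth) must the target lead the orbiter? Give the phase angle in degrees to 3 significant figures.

φ = 104°

The Hohmann ellipse has a_t = (r₁ + r₂)/2 = 36910 km.
Transfer time t = π√(a_t³/μ) = 35290 s.
Target angular speed ω₂ = √(μ/r₂³) = 3.784×10^-5 rad/s.
Angle swept by the target during transfer: ω₂·t = 1.335 rad = 76.49°.
Arrival is 180° from departure on the ellipse, so φ = 180° − 76.49° = 104°.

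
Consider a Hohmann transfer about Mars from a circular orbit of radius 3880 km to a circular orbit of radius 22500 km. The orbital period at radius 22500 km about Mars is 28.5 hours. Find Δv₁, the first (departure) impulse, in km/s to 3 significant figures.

From Kepler's third law T² = 4π²r³/μ at r = 22500 km, T = 28.5 hours = 28.5 × 3600 s = 1.026×10^5 s: μ = 4π²r³/T² = 42718.2 km³/s².
The Hohmann ellipse has a_t = (r₁ + r₂)/2 = 13190 km.
Circular speed at r = 3880 km: v_c = √(μ/r) = 3.318 km/s.
Vis-viva on the transfer ellipse at r = 3880 km gives v_t = √[μ(2/r − 1/a_t)] = 4.334 km/s.
Δv₁ = |v_t − v_c| = |4.334 − 3.318| = 1.016 km/s.

Δv₁ = 1.02 km/s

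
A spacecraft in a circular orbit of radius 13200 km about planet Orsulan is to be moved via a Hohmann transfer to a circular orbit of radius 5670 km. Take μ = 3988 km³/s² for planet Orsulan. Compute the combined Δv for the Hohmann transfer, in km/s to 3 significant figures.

Δv = 0.277 km/s

Semi-major axis of the transfer orbit: a_t = (13200 + 5670)/2 = 9435 km.
At r₁ the circular-orbit speed is v₁ = √(μ/r₁) = 0.5497 km/s.
On the transfer ellipse at r₁, vis-viva equation gives v_a = √[μ(2/r₁ − 1/a_t)] = 0.4261 km/s.
First burn Δv₁ = |v_a − v₁| = 0.1236 km/s.
Circular speed at r₂: v₂ = √(μ/r₂) = 0.8387 km/s.
Transfer-orbit speed at r₂: v_p = √[μ(2/r₂ − 1/a_t)] = 0.9920 km/s.
Second burn Δv₂ = |v₂ − v_p| = 0.1533 km/s.
Δv = Δv₁ + Δv₂ = 0.1236 + 0.1533 = 0.2769 km/s.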